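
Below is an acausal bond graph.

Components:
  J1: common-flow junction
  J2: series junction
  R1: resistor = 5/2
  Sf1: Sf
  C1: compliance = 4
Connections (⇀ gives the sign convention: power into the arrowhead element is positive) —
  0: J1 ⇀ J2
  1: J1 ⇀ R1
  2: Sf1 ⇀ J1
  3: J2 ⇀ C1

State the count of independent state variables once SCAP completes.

β2 →Sf1  (Sf1 fixes flow; stroke at Sf1)
β0 →J1  (J1: bond 2 brought flow, rest push out)
β1 →J1  (J1 flow already set via bond 2)
β3 →J2  (J2 flow already set via bond 0)

1  (C1 all integral)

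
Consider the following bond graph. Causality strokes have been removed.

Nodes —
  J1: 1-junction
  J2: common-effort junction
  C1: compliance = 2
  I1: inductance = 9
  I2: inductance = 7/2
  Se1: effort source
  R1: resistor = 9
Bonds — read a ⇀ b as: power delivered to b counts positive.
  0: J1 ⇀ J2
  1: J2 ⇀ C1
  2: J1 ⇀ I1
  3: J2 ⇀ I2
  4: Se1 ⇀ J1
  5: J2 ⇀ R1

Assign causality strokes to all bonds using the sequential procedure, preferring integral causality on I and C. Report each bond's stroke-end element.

β0 →J1
β1 →J2
β2 →I1
β3 →I2
β4 →J1
β5 →R1

bond 4 |J1  (Se1 fixes effort; stroke away)
bond 1 |J2  (C1 outputs effort q/C1)
bond 0 |J1  (J2: bond 1 brought effort, rest push out)
bond 3 |I2  (0-jn J2 has e-setter on 1)
bond 5 |R1  (J2: bond 1 brought effort, rest push out)
bond 2 |I1  (only one flow-in slot at J1)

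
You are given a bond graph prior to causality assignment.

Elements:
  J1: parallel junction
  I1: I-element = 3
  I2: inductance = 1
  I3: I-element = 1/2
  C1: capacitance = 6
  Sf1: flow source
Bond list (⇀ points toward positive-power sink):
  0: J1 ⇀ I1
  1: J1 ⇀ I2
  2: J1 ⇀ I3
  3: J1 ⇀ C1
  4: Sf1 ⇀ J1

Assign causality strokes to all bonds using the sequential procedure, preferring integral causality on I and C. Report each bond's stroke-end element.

bond 0 →I1
bond 1 →I2
bond 2 →I3
bond 3 →J1
bond 4 →Sf1

β4 →Sf1  (source Sf1 imposes f)
β0 →I1  (I1 outputs flow p/I1)
β1 →I2  (I2 integral (f out))
β2 →I3  (I3 outputs flow p/I3)
β3 →J1  (J1 needs exactly one e-in)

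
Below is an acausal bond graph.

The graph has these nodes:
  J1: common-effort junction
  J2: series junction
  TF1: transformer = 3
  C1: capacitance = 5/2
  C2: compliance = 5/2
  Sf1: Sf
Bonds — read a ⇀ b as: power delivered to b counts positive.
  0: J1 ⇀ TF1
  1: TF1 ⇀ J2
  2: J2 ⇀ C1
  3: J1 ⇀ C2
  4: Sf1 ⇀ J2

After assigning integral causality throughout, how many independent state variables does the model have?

2  (C1, C2 all integral)

bond 4 |Sf1  (Sf1: flow source, stroke at near end)
bond 1 |J2  (J2 flow already set via bond 4)
bond 2 |J2  (common-f at J2 fixed by 4)
bond 0 |TF1  (TF1 one-in-one-out from 1)
bond 3 |J1  (J1: last free bond brings effort in)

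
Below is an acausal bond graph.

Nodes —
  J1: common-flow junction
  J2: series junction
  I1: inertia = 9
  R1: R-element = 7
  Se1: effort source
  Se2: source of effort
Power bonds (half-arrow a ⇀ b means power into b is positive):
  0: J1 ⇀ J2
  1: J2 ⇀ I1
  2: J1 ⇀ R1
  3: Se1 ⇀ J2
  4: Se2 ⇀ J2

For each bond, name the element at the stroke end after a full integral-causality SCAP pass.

bond 0 |J2
bond 1 |I1
bond 2 |J1
bond 3 |J2
bond 4 |J2

#3 |J2  (Se1 (Se) sets effort on bond)
#4 |J2  (source Se2 imposes e)
#1 |I1  (prefer integral on I1)
#0 |J2  (1-jn J2 has f-setter on 1)
#2 |J1  (1-jn J1 has f-setter on 0)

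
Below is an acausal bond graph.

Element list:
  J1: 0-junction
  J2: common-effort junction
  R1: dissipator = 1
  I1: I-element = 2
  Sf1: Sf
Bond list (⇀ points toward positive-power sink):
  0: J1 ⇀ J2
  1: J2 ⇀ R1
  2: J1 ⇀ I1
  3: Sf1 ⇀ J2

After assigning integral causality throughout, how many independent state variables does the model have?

b3 |Sf1  (source Sf1 imposes f)
b2 |I1  (I1: I, integral causality)
b0 |J1  (closing 0-jn rule on J1)
b1 |J2  (only one effort-in slot at J2)

1  (I1 all integral)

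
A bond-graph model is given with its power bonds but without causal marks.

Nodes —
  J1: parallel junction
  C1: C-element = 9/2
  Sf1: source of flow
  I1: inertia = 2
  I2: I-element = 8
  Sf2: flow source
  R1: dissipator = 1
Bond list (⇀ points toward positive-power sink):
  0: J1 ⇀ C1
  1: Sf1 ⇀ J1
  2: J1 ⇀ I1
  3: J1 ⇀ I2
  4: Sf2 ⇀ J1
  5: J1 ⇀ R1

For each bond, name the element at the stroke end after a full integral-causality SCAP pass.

bond 0 stroke at J1
bond 1 stroke at Sf1
bond 2 stroke at I1
bond 3 stroke at I2
bond 4 stroke at Sf2
bond 5 stroke at R1

β1 stroke→Sf1  (Sf1 (Sf) sets flow on bond)
β4 stroke→Sf2  (source Sf2 imposes f)
β0 stroke→J1  (prefer integral on C1)
β2 stroke→I1  (0-jn J1 has e-setter on 0)
β3 stroke→I2  (J1: bond 0 brought effort, rest push out)
β5 stroke→R1  (0-jn J1 has e-setter on 0)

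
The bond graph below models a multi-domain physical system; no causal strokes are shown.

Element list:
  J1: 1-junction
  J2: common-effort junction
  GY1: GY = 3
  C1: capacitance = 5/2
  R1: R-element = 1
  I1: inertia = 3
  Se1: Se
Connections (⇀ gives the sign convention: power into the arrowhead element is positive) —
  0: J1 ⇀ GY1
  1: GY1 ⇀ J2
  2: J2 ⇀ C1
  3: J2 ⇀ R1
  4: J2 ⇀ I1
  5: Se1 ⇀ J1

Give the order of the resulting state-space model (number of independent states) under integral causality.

bond 5 stroke→J1  (source Se1 imposes e)
bond 0 stroke→GY1  (J1 needs exactly one f-in)
bond 1 stroke→GY1  (GY1: gyrator matches bond 0)
bond 2 stroke→J2  (C1 integral (e out))
bond 3 stroke→R1  (0-jn J2 has e-setter on 2)
bond 4 stroke→I1  (common-e at J2 fixed by 2)

2  (C1, I1 all integral)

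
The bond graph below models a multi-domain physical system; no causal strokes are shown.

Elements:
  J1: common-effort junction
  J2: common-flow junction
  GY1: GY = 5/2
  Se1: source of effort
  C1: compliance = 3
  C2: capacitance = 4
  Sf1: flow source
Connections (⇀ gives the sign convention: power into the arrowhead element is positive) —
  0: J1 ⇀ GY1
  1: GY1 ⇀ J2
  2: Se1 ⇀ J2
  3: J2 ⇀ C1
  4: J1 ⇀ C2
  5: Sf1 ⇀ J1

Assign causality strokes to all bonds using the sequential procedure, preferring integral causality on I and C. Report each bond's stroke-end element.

#0 →GY1
#1 →GY1
#2 →J2
#3 →J2
#4 →J1
#5 →Sf1

β2 stroke→J2  (source Se1 imposes e)
β5 stroke→Sf1  (Sf1 fixes flow; stroke at Sf1)
β3 stroke→J2  (C1: C, integral causality)
β1 stroke→GY1  (closing 1-jn rule on J2)
β0 stroke→GY1  (through GY1, causality inverts; strokes same side of GY1)
β4 stroke→J1  (closing 0-jn rule on J1)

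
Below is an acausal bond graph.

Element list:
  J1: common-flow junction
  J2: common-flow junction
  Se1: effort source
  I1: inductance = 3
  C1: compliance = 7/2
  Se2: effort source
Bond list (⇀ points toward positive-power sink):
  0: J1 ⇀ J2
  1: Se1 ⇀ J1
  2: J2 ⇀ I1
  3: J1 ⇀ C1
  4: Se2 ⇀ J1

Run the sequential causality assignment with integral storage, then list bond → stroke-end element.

b1 stroke at J1  (Se1: effort source, stroke at far end)
b4 stroke at J1  (Se2 fixes effort; stroke away)
b2 stroke at I1  (I1 integral (f out))
b0 stroke at J2  (common-f at J2 fixed by 2)
b3 stroke at J1  (J1 flow already set via bond 0)

bond 0 stroke at J2
bond 1 stroke at J1
bond 2 stroke at I1
bond 3 stroke at J1
bond 4 stroke at J1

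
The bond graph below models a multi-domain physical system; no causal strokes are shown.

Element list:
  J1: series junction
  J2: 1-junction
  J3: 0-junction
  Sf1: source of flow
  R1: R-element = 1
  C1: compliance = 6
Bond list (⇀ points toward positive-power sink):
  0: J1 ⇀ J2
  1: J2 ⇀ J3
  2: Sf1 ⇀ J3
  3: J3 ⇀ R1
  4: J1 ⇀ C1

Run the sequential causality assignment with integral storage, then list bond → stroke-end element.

b0 |J2
b1 |J3
b2 |Sf1
b3 |R1
b4 |J1

bond 2 stroke at Sf1  (Sf1 (Sf) sets flow on bond)
bond 4 stroke at J1  (C1 integral (e out))
bond 0 stroke at J2  (J1 needs exactly one f-in)
bond 1 stroke at J3  (only one flow-in slot at J2)
bond 3 stroke at R1  (common-e at J3 fixed by 1)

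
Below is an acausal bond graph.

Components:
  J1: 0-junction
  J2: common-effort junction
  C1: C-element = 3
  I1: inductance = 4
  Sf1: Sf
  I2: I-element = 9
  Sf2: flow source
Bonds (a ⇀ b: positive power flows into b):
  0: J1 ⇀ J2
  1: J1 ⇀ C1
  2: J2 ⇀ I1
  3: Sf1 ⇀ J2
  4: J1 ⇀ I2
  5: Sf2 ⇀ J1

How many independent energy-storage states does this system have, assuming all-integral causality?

b3 →Sf1  (source Sf1 imposes f)
b5 →Sf2  (Sf2 (Sf) sets flow on bond)
b1 →J1  (C1 integral (e out))
b0 →J2  (0-jn J1 has e-setter on 1)
b4 →I2  (J1 effort already set via bond 1)
b2 →I1  (0-jn J2 has e-setter on 0)

3  (C1, I1, I2 all integral)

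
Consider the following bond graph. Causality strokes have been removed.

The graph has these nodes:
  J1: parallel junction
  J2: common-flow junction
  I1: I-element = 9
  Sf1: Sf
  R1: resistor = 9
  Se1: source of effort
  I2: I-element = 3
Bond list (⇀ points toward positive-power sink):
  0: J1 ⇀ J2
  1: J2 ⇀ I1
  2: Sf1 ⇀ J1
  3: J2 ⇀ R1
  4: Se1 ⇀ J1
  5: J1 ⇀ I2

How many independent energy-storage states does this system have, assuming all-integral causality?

2  (I1, I2 all integral)

b2 stroke→Sf1  (source Sf1 imposes f)
b4 stroke→J1  (Se1 (Se) sets effort on bond)
b0 stroke→J2  (0-jn J1 has e-setter on 4)
b5 stroke→I2  (J1 effort already set via bond 4)
b1 stroke→I1  (prefer integral on I1)
b3 stroke→J2  (J2 flow already set via bond 1)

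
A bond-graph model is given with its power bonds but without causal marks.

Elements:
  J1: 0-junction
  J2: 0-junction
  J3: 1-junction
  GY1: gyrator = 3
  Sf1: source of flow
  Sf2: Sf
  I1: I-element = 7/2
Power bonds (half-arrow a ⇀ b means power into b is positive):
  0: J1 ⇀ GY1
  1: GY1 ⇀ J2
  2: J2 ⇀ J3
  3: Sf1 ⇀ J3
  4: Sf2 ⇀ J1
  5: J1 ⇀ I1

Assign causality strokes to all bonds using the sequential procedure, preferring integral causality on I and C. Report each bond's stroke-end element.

b0 →J1
b1 →J2
b2 →J3
b3 →Sf1
b4 →Sf2
b5 →I1

β3 →Sf1  (Sf1 fixes flow; stroke at Sf1)
β4 →Sf2  (Sf2 fixes flow; stroke at Sf2)
β2 →J3  (common-f at J3 fixed by 3)
β1 →J2  (only one effort-in slot at J2)
β0 →J1  (GY1: gyrator matches bond 1)
β5 →I1  (J1: bond 0 brought effort, rest push out)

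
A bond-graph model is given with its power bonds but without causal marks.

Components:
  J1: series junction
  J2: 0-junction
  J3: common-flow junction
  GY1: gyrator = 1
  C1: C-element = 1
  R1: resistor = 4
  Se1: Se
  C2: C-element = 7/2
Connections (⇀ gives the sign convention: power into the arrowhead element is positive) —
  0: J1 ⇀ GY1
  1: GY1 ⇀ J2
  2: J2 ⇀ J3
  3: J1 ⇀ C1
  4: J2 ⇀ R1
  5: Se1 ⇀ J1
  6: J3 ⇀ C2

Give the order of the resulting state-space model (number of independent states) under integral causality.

b5 stroke→J1  (Se1 fixes effort; stroke away)
b3 stroke→J1  (C1 outputs effort q/C1)
b0 stroke→GY1  (only one flow-in slot at J1)
b1 stroke→GY1  (GY GY1: same side as bond 0)
b6 stroke→J3  (C2: C, integral causality)
b2 stroke→J2  (J3 needs exactly one f-in)
b4 stroke→R1  (J2 effort already set via bond 2)

2  (C1, C2 all integral)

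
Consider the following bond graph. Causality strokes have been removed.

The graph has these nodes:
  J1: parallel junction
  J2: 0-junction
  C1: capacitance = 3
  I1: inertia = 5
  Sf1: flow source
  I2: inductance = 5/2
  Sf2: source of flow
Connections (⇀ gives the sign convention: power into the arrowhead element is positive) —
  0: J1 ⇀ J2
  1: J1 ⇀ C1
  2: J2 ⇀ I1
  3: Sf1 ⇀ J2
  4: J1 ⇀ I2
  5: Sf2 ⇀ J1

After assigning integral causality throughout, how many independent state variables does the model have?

bond 3 stroke at Sf1  (Sf1 (Sf) sets flow on bond)
bond 5 stroke at Sf2  (Sf2 fixes flow; stroke at Sf2)
bond 1 stroke at J1  (C1: C, integral causality)
bond 0 stroke at J2  (J1 effort already set via bond 1)
bond 4 stroke at I2  (J1: bond 1 brought effort, rest push out)
bond 2 stroke at I1  (0-jn J2 has e-setter on 0)

3  (C1, I1, I2 all integral)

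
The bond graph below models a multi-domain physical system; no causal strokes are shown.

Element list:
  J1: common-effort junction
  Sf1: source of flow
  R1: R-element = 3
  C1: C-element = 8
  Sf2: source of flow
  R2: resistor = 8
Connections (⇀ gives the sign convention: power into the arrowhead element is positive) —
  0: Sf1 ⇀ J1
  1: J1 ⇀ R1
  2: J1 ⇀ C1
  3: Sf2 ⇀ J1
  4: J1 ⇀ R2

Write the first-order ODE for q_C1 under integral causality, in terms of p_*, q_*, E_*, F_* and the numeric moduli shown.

b0 |Sf1  (Sf1 fixes flow; stroke at Sf1)
b3 |Sf2  (Sf2: flow source, stroke at near end)
b2 |J1  (C1 outputs effort q/C1)
b1 |R1  (common-e at J1 fixed by 2)
b4 |R2  (J1: bond 2 brought effort, rest push out)

dq_C1/dt = F_Sf1 + F_Sf2 - 11*q_C1/192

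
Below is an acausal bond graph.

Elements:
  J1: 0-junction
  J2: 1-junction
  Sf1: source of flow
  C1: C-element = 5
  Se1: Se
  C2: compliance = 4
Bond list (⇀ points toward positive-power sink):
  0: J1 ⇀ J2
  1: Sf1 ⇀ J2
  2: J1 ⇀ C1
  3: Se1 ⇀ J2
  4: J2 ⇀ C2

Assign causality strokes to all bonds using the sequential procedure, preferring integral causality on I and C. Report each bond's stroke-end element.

#1 |Sf1  (Sf1 fixes flow; stroke at Sf1)
#3 |J2  (source Se1 imposes e)
#0 |J2  (common-f at J2 fixed by 1)
#4 |J2  (common-f at J2 fixed by 1)
#2 |J1  (closing 0-jn rule on J1)

#0 →J2
#1 →Sf1
#2 →J1
#3 →J2
#4 →J2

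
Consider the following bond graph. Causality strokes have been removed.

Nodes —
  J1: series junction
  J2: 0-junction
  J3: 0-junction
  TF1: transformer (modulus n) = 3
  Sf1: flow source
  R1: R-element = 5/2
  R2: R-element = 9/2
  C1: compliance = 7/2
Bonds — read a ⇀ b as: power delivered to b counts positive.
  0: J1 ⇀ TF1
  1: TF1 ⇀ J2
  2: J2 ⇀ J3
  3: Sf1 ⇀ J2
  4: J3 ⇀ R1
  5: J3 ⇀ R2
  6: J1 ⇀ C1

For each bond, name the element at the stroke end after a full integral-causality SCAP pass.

bond 0 stroke at TF1
bond 1 stroke at J2
bond 2 stroke at J3
bond 3 stroke at Sf1
bond 4 stroke at R1
bond 5 stroke at R2
bond 6 stroke at J1

bond 3 stroke at Sf1  (Sf1: flow source, stroke at near end)
bond 6 stroke at J1  (C1: C, integral causality)
bond 0 stroke at TF1  (J1: last free bond brings flow in)
bond 1 stroke at J2  (TF1 one-in-one-out from 0)
bond 2 stroke at J3  (common-e at J2 fixed by 1)
bond 4 stroke at R1  (J3 effort already set via bond 2)
bond 5 stroke at R2  (0-jn J3 has e-setter on 2)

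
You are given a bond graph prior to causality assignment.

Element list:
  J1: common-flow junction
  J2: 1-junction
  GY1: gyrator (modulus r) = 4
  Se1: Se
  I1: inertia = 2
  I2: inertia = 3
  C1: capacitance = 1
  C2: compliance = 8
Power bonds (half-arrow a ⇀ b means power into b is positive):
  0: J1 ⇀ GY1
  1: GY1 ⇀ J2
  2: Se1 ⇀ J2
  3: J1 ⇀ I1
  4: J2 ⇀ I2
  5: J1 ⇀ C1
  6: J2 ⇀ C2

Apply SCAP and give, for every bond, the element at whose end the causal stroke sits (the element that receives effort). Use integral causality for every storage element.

#2 stroke at J2  (source Se1 imposes e)
#3 stroke at I1  (I1: I, integral causality)
#0 stroke at J1  (1-jn J1 has f-setter on 3)
#5 stroke at J1  (1-jn J1 has f-setter on 3)
#1 stroke at J2  (through GY1, causality inverts; strokes same side of GY1)
#4 stroke at I2  (I2 integral (f out))
#6 stroke at J2  (common-f at J2 fixed by 4)

β0 stroke at J1
β1 stroke at J2
β2 stroke at J2
β3 stroke at I1
β4 stroke at I2
β5 stroke at J1
β6 stroke at J2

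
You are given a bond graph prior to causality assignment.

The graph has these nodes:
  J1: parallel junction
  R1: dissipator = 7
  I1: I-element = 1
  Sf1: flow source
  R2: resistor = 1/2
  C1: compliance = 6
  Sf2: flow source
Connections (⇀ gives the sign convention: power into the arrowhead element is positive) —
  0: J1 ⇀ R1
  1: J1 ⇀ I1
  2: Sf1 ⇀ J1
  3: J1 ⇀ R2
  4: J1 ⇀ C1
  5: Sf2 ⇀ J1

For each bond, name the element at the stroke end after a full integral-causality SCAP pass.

#2 →Sf1  (Sf1: flow source, stroke at near end)
#5 →Sf2  (source Sf2 imposes f)
#1 →I1  (I1 integral (f out))
#4 →J1  (prefer integral on C1)
#0 →R1  (common-e at J1 fixed by 4)
#3 →R2  (J1: bond 4 brought effort, rest push out)

#0 stroke→R1
#1 stroke→I1
#2 stroke→Sf1
#3 stroke→R2
#4 stroke→J1
#5 stroke→Sf2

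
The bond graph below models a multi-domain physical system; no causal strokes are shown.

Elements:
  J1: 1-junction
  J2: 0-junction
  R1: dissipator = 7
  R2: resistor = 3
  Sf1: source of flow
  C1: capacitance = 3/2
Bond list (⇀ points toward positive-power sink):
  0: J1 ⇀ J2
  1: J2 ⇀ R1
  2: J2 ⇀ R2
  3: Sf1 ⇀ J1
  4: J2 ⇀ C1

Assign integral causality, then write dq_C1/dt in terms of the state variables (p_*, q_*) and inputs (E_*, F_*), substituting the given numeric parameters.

dq_C1/dt = F_Sf1 - 20*q_C1/63

β3 →Sf1  (Sf1: flow source, stroke at near end)
β0 →J1  (J1: bond 3 brought flow, rest push out)
β4 →J2  (C1 outputs effort q/C1)
β1 →R1  (J2 effort already set via bond 4)
β2 →R2  (J2 effort already set via bond 4)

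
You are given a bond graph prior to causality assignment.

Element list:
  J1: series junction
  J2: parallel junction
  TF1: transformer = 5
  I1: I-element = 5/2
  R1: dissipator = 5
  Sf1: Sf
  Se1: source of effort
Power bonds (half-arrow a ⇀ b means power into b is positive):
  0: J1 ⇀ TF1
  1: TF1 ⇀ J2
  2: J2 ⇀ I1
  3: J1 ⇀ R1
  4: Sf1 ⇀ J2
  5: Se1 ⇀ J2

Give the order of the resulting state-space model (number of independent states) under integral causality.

b4 stroke→Sf1  (Sf1: flow source, stroke at near end)
b5 stroke→J2  (Se1 fixes effort; stroke away)
b1 stroke→TF1  (0-jn J2 has e-setter on 5)
b2 stroke→I1  (common-e at J2 fixed by 5)
b0 stroke→J1  (TF1: transformer flips bond 1)
b3 stroke→R1  (only one flow-in slot at J1)

1  (I1 all integral)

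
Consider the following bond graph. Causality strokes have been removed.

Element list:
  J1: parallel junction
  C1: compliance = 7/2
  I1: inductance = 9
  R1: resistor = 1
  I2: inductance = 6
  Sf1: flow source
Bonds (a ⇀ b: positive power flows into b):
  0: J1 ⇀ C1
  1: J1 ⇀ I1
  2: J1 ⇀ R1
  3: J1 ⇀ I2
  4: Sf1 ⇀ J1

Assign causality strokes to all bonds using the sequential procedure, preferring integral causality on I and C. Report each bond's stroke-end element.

#0 →J1
#1 →I1
#2 →R1
#3 →I2
#4 →Sf1

b4 →Sf1  (Sf1: flow source, stroke at near end)
b0 →J1  (C1: C, integral causality)
b1 →I1  (0-jn J1 has e-setter on 0)
b2 →R1  (0-jn J1 has e-setter on 0)
b3 →I2  (J1 effort already set via bond 0)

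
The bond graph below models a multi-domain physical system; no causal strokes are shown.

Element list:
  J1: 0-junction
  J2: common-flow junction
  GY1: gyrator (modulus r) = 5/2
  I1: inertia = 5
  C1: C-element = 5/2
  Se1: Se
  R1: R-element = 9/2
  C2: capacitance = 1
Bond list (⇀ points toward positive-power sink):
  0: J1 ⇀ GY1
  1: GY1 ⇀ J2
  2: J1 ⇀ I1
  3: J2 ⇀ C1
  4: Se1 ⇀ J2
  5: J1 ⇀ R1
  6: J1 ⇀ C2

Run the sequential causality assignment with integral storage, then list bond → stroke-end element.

b4 |J2  (Se1: effort source, stroke at far end)
b2 |I1  (I1: I, integral causality)
b3 |J2  (C1 integral (e out))
b1 |GY1  (only one flow-in slot at J2)
b0 |GY1  (GY1 both-in/both-out from 1)
b6 |J1  (C2 outputs effort q/C2)
b5 |R1  (J1 effort already set via bond 6)

#0 stroke at GY1
#1 stroke at GY1
#2 stroke at I1
#3 stroke at J2
#4 stroke at J2
#5 stroke at R1
#6 stroke at J1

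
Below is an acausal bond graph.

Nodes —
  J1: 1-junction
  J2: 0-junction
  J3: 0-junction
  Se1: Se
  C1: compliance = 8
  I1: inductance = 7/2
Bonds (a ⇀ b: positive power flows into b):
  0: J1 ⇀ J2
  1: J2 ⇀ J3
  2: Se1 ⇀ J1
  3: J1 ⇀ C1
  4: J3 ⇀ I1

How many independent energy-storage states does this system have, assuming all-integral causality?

2  (C1, I1 all integral)

bond 2 stroke→J1  (Se1 fixes effort; stroke away)
bond 3 stroke→J1  (C1 integral (e out))
bond 0 stroke→J2  (J1: last free bond brings flow in)
bond 1 stroke→J3  (J2 effort already set via bond 0)
bond 4 stroke→I1  (common-e at J3 fixed by 1)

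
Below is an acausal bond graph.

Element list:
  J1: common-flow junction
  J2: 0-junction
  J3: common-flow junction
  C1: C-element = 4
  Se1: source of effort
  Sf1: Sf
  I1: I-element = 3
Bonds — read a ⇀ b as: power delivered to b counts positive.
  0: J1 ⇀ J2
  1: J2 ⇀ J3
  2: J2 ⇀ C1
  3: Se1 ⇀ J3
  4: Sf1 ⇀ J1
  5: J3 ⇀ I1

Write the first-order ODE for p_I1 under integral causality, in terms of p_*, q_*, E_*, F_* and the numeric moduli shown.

dp_I1/dt = E_Se1 + q_C1/4

bond 3 |J3  (Se1 (Se) sets effort on bond)
bond 4 |Sf1  (Sf1 (Sf) sets flow on bond)
bond 0 |J1  (J1: bond 4 brought flow, rest push out)
bond 2 |J2  (C1 outputs effort q/C1)
bond 1 |J3  (common-e at J2 fixed by 2)
bond 5 |I1  (J3: last free bond brings flow in)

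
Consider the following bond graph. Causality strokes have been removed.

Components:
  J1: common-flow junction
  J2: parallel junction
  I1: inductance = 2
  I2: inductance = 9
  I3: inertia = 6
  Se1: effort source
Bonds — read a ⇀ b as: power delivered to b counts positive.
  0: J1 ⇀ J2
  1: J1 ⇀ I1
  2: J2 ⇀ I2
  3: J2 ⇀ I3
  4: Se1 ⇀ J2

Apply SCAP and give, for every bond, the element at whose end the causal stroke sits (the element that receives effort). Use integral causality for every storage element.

#4 →J2  (Se1 (Se) sets effort on bond)
#0 →J1  (0-jn J2 has e-setter on 4)
#2 →I2  (J2: bond 4 brought effort, rest push out)
#3 →I3  (J2: bond 4 brought effort, rest push out)
#1 →I1  (J1 needs exactly one f-in)

#0 →J1
#1 →I1
#2 →I2
#3 →I3
#4 →J2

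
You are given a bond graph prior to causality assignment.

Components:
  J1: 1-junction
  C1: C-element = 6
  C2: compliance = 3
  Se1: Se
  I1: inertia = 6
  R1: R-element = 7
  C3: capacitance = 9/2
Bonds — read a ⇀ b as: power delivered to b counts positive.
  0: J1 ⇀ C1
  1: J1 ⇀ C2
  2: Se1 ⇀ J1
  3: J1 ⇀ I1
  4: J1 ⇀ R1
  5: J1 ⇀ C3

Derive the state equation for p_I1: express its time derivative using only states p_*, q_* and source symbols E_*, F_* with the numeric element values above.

dp_I1/dt = E_Se1 - 7*p_I1/6 - q_C1/6 - q_C2/3 - 2*q_C3/9

b2 stroke→J1  (source Se1 imposes e)
b0 stroke→J1  (prefer integral on C1)
b1 stroke→J1  (C2: C, integral causality)
b3 stroke→I1  (prefer integral on I1)
b4 stroke→J1  (J1 flow already set via bond 3)
b5 stroke→J1  (1-jn J1 has f-setter on 3)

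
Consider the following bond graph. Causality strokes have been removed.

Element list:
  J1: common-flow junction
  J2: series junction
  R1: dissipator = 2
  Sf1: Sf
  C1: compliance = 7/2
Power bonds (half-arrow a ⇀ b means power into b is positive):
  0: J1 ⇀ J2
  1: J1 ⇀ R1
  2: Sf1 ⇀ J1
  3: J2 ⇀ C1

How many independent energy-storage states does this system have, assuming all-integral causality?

1  (C1 all integral)

b2 stroke at Sf1  (source Sf1 imposes f)
b0 stroke at J1  (common-f at J1 fixed by 2)
b1 stroke at J1  (J1: bond 2 brought flow, rest push out)
b3 stroke at J2  (1-jn J2 has f-setter on 0)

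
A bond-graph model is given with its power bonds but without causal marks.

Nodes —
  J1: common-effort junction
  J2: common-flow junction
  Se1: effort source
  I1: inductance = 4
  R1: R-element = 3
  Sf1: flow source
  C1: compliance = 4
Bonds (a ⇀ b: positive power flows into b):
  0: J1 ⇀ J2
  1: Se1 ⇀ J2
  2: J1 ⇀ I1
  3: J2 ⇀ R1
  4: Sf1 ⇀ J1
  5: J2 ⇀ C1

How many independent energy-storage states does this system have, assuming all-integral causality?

2  (C1, I1 all integral)

b1 stroke at J2  (Se1 (Se) sets effort on bond)
b4 stroke at Sf1  (Sf1 (Sf) sets flow on bond)
b2 stroke at I1  (I1 outputs flow p/I1)
b0 stroke at J1  (J1 needs exactly one e-in)
b3 stroke at J2  (common-f at J2 fixed by 0)
b5 stroke at J2  (1-jn J2 has f-setter on 0)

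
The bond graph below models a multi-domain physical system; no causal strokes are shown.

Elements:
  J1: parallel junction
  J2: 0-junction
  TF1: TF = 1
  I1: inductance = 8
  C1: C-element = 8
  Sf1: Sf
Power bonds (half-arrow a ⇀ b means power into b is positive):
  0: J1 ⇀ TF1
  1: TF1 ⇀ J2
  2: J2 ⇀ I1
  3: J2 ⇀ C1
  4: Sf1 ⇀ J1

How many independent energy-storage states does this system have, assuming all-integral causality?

2  (C1, I1 all integral)

β4 |Sf1  (source Sf1 imposes f)
β0 |J1  (J1 needs exactly one e-in)
β1 |TF1  (TF1: transformer flips bond 0)
β2 |I1  (I1 integral (f out))
β3 |J2  (J2: last free bond brings effort in)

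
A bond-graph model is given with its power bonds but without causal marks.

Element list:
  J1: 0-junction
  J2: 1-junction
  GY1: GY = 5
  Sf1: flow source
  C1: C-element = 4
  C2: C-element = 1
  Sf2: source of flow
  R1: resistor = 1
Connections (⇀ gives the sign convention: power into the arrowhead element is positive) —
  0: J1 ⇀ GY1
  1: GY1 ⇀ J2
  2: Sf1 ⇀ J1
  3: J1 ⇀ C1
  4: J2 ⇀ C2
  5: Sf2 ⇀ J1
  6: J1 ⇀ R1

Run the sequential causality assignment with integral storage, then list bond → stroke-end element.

b2 stroke→Sf1  (Sf1 (Sf) sets flow on bond)
b5 stroke→Sf2  (Sf2: flow source, stroke at near end)
b3 stroke→J1  (prefer integral on C1)
b0 stroke→GY1  (0-jn J1 has e-setter on 3)
b6 stroke→R1  (common-e at J1 fixed by 3)
b1 stroke→GY1  (GY GY1: same side as bond 0)
b4 stroke→J2  (J2: bond 1 brought flow, rest push out)

bond 0 stroke→GY1
bond 1 stroke→GY1
bond 2 stroke→Sf1
bond 3 stroke→J1
bond 4 stroke→J2
bond 5 stroke→Sf2
bond 6 stroke→R1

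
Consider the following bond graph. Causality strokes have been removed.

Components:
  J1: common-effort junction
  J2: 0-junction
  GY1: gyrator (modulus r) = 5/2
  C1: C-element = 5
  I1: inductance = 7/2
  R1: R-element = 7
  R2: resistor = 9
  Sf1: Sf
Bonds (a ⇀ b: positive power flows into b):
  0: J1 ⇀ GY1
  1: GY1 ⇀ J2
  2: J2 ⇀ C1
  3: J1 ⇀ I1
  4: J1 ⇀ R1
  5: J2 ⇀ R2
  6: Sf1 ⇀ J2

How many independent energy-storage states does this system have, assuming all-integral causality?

β6 →Sf1  (Sf1 (Sf) sets flow on bond)
β2 →J2  (C1: C, integral causality)
β1 →GY1  (0-jn J2 has e-setter on 2)
β5 →R2  (0-jn J2 has e-setter on 2)
β0 →GY1  (GY1 both-in/both-out from 1)
β3 →I1  (I1 outputs flow p/I1)
β4 →J1  (J1 needs exactly one e-in)

2  (C1, I1 all integral)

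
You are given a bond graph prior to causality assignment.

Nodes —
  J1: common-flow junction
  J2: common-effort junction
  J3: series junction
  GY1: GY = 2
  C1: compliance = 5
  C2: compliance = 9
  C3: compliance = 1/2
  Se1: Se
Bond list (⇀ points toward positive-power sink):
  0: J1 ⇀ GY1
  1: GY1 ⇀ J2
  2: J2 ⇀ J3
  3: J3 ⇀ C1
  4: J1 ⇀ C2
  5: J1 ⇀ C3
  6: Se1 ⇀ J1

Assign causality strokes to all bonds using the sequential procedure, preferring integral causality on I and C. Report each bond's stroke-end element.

b0 →GY1
b1 →GY1
b2 →J2
b3 →J3
b4 →J1
b5 →J1
b6 →J1

b6 →J1  (Se1: effort source, stroke at far end)
b3 →J3  (prefer integral on C1)
b2 →J2  (J3: last free bond brings flow in)
b1 →GY1  (J2 effort already set via bond 2)
b0 →GY1  (GY1: gyrator matches bond 1)
b4 →J1  (1-jn J1 has f-setter on 0)
b5 →J1  (J1 flow already set via bond 0)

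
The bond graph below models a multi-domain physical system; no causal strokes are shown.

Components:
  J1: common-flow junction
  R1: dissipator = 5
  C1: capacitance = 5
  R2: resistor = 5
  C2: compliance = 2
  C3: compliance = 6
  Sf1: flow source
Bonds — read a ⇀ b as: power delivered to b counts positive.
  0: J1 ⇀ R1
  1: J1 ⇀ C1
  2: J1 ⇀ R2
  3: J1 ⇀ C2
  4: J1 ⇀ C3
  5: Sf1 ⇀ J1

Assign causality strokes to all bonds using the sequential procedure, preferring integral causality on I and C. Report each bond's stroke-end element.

#0 →J1
#1 →J1
#2 →J1
#3 →J1
#4 →J1
#5 →Sf1

b5 →Sf1  (Sf1 fixes flow; stroke at Sf1)
b0 →J1  (J1 flow already set via bond 5)
b1 →J1  (common-f at J1 fixed by 5)
b2 →J1  (1-jn J1 has f-setter on 5)
b3 →J1  (1-jn J1 has f-setter on 5)
b4 →J1  (J1: bond 5 brought flow, rest push out)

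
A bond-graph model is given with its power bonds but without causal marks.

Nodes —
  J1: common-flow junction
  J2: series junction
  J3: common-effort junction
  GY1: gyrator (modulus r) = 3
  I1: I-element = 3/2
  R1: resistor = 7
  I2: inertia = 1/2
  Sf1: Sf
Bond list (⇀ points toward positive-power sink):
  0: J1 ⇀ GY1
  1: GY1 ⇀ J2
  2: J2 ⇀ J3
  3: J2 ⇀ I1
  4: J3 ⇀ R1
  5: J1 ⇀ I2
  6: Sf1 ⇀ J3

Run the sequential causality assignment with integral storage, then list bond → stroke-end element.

bond 0 stroke→J1
bond 1 stroke→J2
bond 2 stroke→J2
bond 3 stroke→I1
bond 4 stroke→J3
bond 5 stroke→I2
bond 6 stroke→Sf1

bond 6 stroke at Sf1  (Sf1: flow source, stroke at near end)
bond 3 stroke at I1  (I1 outputs flow p/I1)
bond 1 stroke at J2  (1-jn J2 has f-setter on 3)
bond 2 stroke at J2  (J2 flow already set via bond 3)
bond 4 stroke at J3  (J3: last free bond brings effort in)
bond 0 stroke at J1  (through GY1, causality inverts; strokes same side of GY1)
bond 5 stroke at I2  (only one flow-in slot at J1)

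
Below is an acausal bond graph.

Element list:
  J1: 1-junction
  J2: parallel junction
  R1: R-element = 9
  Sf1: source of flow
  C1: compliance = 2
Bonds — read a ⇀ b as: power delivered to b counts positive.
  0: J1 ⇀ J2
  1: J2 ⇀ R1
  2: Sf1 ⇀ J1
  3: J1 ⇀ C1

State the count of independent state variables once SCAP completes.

b2 |Sf1  (source Sf1 imposes f)
b0 |J1  (common-f at J1 fixed by 2)
b3 |J1  (J1: bond 2 brought flow, rest push out)
b1 |J2  (J2 needs exactly one e-in)

1  (C1 all integral)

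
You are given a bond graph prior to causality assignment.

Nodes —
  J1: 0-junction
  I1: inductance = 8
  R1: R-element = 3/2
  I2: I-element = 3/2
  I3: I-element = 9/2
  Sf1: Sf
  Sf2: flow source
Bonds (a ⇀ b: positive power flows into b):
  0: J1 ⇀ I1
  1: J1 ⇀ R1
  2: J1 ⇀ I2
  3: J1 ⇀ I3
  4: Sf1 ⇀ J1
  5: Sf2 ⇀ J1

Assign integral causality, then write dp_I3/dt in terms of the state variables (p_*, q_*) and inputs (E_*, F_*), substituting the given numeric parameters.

β4 |Sf1  (Sf1: flow source, stroke at near end)
β5 |Sf2  (Sf2: flow source, stroke at near end)
β0 |I1  (I1 outputs flow p/I1)
β2 |I2  (I2: I, integral causality)
β3 |I3  (prefer integral on I3)
β1 |J1  (J1: last free bond brings effort in)

dp_I3/dt = 3*F_Sf1/2 + 3*F_Sf2/2 - 3*p_I1/16 - p_I2 - p_I3/3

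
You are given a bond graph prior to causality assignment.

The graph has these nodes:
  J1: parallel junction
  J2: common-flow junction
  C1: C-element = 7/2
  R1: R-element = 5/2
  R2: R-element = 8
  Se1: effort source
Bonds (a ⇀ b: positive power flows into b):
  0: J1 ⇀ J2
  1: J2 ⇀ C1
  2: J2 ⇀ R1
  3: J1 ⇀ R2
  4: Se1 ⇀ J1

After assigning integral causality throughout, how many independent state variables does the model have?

bond 4 stroke→J1  (Se1: effort source, stroke at far end)
bond 0 stroke→J2  (0-jn J1 has e-setter on 4)
bond 3 stroke→R2  (common-e at J1 fixed by 4)
bond 1 stroke→J2  (C1 outputs effort q/C1)
bond 2 stroke→R1  (J2 needs exactly one f-in)

1  (C1 all integral)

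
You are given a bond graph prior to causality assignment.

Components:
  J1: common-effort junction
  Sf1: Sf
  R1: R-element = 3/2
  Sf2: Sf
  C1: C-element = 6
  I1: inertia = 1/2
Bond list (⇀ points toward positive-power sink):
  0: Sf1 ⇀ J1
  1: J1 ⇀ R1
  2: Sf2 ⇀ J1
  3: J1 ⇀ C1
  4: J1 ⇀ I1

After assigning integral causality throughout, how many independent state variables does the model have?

bond 0 →Sf1  (source Sf1 imposes f)
bond 2 →Sf2  (Sf2 (Sf) sets flow on bond)
bond 3 →J1  (C1: C, integral causality)
bond 1 →R1  (common-e at J1 fixed by 3)
bond 4 →I1  (0-jn J1 has e-setter on 3)

2  (C1, I1 all integral)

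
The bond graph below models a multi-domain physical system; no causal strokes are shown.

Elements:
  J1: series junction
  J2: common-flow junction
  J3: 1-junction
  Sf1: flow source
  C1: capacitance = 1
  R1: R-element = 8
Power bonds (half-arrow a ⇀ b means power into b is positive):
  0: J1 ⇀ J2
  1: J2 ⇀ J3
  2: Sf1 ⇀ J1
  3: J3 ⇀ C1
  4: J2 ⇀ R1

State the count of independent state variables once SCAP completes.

β2 stroke→Sf1  (Sf1 (Sf) sets flow on bond)
β0 stroke→J1  (common-f at J1 fixed by 2)
β1 stroke→J2  (1-jn J2 has f-setter on 0)
β4 stroke→J2  (common-f at J2 fixed by 0)
β3 stroke→J3  (1-jn J3 has f-setter on 1)

1  (C1 all integral)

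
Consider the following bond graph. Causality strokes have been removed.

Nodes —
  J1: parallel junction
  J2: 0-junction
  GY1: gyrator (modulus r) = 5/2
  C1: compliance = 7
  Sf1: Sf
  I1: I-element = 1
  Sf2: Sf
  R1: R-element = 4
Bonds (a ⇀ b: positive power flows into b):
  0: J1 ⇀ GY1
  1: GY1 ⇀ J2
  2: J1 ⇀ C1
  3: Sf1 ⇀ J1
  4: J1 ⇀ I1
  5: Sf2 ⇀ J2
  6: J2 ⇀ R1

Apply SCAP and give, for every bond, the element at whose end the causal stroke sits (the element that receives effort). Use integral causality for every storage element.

β3 stroke→Sf1  (source Sf1 imposes f)
β5 stroke→Sf2  (source Sf2 imposes f)
β2 stroke→J1  (C1 integral (e out))
β0 stroke→GY1  (J1: bond 2 brought effort, rest push out)
β4 stroke→I1  (common-e at J1 fixed by 2)
β1 stroke→GY1  (GY GY1: same side as bond 0)
β6 stroke→J2  (only one effort-in slot at J2)

b0 stroke→GY1
b1 stroke→GY1
b2 stroke→J1
b3 stroke→Sf1
b4 stroke→I1
b5 stroke→Sf2
b6 stroke→J2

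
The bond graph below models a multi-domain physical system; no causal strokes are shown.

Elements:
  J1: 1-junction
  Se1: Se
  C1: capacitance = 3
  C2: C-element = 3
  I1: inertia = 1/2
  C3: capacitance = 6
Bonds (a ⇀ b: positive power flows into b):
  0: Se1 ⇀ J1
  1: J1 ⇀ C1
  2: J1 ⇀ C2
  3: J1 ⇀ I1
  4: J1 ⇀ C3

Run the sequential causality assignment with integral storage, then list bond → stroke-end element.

b0 →J1
b1 →J1
b2 →J1
b3 →I1
b4 →J1

β0 |J1  (source Se1 imposes e)
β1 |J1  (C1 outputs effort q/C1)
β2 |J1  (C2: C, integral causality)
β3 |I1  (I1 outputs flow p/I1)
β4 |J1  (1-jn J1 has f-setter on 3)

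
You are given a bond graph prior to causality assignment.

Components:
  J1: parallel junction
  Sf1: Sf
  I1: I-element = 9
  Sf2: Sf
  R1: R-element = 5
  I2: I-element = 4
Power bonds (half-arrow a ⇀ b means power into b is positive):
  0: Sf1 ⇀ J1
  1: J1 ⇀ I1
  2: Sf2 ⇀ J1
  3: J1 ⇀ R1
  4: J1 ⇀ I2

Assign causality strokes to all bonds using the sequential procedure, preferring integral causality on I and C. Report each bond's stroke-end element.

b0 stroke at Sf1  (Sf1: flow source, stroke at near end)
b2 stroke at Sf2  (source Sf2 imposes f)
b1 stroke at I1  (I1: I, integral causality)
b4 stroke at I2  (I2: I, integral causality)
b3 stroke at J1  (only one effort-in slot at J1)

bond 0 →Sf1
bond 1 →I1
bond 2 →Sf2
bond 3 →J1
bond 4 →I2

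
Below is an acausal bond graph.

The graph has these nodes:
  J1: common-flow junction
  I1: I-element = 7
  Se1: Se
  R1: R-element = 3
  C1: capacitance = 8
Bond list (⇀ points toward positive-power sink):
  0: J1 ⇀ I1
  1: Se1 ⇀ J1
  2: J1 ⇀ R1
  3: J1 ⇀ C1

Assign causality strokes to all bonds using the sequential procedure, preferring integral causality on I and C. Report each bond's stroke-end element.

β1 →J1  (Se1 (Se) sets effort on bond)
β0 →I1  (I1 integral (f out))
β2 →J1  (common-f at J1 fixed by 0)
β3 →J1  (1-jn J1 has f-setter on 0)

#0 stroke→I1
#1 stroke→J1
#2 stroke→J1
#3 stroke→J1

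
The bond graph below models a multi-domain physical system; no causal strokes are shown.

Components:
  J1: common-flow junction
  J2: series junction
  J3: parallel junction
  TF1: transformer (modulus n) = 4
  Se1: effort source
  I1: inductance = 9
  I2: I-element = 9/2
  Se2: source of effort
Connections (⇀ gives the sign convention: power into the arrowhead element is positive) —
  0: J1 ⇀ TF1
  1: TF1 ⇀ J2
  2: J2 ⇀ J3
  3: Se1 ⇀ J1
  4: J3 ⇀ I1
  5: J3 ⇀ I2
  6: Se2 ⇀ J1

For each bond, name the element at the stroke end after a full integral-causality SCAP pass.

bond 0 stroke→TF1
bond 1 stroke→J2
bond 2 stroke→J3
bond 3 stroke→J1
bond 4 stroke→I1
bond 5 stroke→I2
bond 6 stroke→J1

β3 |J1  (Se1 (Se) sets effort on bond)
β6 |J1  (Se2: effort source, stroke at far end)
β0 |TF1  (only one flow-in slot at J1)
β1 |J2  (TF TF1: opposite of bond 0)
β2 |J3  (closing 1-jn rule on J2)
β4 |I1  (J3 effort already set via bond 2)
β5 |I2  (J3: bond 2 brought effort, rest push out)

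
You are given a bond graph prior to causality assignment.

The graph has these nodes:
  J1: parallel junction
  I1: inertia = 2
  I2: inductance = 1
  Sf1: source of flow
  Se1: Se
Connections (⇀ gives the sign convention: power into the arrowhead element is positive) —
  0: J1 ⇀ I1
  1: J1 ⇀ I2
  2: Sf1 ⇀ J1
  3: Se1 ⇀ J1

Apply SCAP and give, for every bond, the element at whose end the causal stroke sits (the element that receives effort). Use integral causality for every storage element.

β2 |Sf1  (Sf1 (Sf) sets flow on bond)
β3 |J1  (Se1: effort source, stroke at far end)
β0 |I1  (J1: bond 3 brought effort, rest push out)
β1 |I2  (J1: bond 3 brought effort, rest push out)

bond 0 stroke at I1
bond 1 stroke at I2
bond 2 stroke at Sf1
bond 3 stroke at J1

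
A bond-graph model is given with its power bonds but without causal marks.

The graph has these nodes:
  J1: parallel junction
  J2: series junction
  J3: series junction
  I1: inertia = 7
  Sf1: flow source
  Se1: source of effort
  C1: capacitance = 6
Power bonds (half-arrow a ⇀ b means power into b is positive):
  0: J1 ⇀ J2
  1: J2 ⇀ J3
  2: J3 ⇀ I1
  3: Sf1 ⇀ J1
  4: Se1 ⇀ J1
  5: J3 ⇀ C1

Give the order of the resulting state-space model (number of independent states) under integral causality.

2  (C1, I1 all integral)

#3 →Sf1  (Sf1: flow source, stroke at near end)
#4 →J1  (Se1: effort source, stroke at far end)
#0 →J2  (J1 effort already set via bond 4)
#1 →J3  (closing 1-jn rule on J2)
#2 →I1  (I1 integral (f out))
#5 →J3  (J3: bond 2 brought flow, rest push out)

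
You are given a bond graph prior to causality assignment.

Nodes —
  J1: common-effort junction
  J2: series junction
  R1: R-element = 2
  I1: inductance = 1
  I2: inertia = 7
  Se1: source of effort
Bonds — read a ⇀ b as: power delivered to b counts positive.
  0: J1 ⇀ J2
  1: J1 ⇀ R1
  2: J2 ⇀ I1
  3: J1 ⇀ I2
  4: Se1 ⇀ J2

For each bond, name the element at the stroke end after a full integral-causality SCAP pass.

bond 4 stroke→J2  (Se1: effort source, stroke at far end)
bond 2 stroke→I1  (I1: I, integral causality)
bond 0 stroke→J2  (J2: bond 2 brought flow, rest push out)
bond 3 stroke→I2  (I2 integral (f out))
bond 1 stroke→J1  (only one effort-in slot at J1)

#0 stroke→J2
#1 stroke→J1
#2 stroke→I1
#3 stroke→I2
#4 stroke→J2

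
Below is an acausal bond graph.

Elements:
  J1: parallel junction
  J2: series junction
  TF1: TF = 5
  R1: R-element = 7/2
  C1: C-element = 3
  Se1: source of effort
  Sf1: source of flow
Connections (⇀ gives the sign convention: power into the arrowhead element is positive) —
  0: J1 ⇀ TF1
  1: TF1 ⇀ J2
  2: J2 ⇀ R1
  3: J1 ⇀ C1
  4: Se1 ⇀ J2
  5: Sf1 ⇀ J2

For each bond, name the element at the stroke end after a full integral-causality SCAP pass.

b0 stroke at TF1
b1 stroke at J2
b2 stroke at J2
b3 stroke at J1
b4 stroke at J2
b5 stroke at Sf1

#4 stroke at J2  (Se1 fixes effort; stroke away)
#5 stroke at Sf1  (Sf1 fixes flow; stroke at Sf1)
#1 stroke at J2  (J2 flow already set via bond 5)
#2 stroke at J2  (common-f at J2 fixed by 5)
#0 stroke at TF1  (TF1: transformer flips bond 1)
#3 stroke at J1  (only one effort-in slot at J1)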